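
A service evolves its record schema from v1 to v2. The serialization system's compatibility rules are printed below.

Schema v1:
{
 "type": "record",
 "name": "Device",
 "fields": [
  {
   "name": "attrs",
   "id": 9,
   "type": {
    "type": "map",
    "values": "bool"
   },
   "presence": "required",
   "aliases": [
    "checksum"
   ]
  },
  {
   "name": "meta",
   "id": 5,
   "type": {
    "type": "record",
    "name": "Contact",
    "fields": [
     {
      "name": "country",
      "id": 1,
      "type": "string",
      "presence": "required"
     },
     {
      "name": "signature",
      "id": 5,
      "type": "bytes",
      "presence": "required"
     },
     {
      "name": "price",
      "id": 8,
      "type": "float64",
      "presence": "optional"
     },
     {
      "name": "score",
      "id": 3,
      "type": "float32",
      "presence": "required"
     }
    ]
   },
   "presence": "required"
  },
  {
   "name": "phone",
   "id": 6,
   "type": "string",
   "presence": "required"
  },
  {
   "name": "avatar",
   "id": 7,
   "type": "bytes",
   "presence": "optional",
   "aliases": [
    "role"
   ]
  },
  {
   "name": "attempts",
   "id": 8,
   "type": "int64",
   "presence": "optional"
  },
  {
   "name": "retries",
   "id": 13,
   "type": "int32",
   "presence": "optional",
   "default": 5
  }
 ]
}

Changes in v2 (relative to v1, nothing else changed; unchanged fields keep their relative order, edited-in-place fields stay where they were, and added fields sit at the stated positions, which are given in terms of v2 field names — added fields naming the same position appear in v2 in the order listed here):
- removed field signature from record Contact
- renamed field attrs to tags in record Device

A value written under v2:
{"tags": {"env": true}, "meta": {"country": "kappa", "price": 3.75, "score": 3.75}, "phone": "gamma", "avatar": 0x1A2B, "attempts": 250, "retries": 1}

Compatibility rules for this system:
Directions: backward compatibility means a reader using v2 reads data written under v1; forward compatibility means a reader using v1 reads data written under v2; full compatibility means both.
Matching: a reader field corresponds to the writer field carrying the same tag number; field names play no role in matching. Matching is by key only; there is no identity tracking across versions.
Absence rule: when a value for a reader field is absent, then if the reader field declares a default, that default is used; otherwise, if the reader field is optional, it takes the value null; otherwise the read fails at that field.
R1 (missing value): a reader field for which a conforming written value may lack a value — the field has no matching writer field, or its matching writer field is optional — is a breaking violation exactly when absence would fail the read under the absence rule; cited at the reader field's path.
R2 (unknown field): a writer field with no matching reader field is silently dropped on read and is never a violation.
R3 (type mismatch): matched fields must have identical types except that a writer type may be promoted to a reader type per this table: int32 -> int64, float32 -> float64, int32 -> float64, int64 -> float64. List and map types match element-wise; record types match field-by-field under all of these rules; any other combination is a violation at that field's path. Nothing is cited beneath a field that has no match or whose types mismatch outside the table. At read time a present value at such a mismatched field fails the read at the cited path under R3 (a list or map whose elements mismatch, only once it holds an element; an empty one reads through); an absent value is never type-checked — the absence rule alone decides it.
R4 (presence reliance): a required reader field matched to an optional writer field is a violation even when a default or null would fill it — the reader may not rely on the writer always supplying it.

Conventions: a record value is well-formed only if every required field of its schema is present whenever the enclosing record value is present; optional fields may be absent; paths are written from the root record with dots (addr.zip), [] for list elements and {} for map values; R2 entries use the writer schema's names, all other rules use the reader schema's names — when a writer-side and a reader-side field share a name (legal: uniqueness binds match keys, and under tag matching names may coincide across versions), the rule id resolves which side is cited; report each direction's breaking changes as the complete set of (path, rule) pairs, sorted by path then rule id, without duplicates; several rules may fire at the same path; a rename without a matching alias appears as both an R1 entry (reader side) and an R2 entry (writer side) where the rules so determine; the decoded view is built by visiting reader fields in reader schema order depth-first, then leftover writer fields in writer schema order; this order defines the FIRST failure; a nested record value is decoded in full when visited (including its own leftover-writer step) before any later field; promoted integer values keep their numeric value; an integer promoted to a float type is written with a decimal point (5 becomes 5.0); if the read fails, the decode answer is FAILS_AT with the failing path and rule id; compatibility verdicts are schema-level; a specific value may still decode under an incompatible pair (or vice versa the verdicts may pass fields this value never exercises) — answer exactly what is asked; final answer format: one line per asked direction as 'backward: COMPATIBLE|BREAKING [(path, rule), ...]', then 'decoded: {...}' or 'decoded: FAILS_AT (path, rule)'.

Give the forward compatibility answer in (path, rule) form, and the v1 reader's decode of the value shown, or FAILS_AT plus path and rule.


each type pair in Device: writer, then reader
checking forward for Device: reader v1 against writer v2:
  attrs: map<string, bool> -> map<string, bool>, writer required; from tags
  meta: Contact -> Contact, writer required; from meta
  phone: string -> string, writer required; from phone
  avatar: bytes -> bytes, writer optional; from avatar
  attempts: int64 -> int64, writer optional; from attempts
  retries: int32 -> int32, writer optional; from retries
  meta.country: string -> string, writer required; from meta.country
  meta.signature: no writer-side match
  meta.price: float64 -> float64, writer optional; from meta.price
  meta.score: float32 -> float32, writer required; from meta.score
  violation R1 at meta.signature
  => forward verdict for Device: BREAKING, 1 violation(s)
decode walk for Device under reader schema v1:
  attrs := {"env": true} (from writer tags)
  meta.country := "kappa"
  read fails at meta.signature under R1 (no fill)
  => FAILS_AT (meta.signature, R1)
diffs on Device not affecting the asked answer:
  renamed field attrs to tags in record Device -> no rule fires on it in Device's dialect; the asked verdict holds

forward: BREAKING [(meta.signature, R1)]; decoded: FAILS_AT (meta.signature, R1)


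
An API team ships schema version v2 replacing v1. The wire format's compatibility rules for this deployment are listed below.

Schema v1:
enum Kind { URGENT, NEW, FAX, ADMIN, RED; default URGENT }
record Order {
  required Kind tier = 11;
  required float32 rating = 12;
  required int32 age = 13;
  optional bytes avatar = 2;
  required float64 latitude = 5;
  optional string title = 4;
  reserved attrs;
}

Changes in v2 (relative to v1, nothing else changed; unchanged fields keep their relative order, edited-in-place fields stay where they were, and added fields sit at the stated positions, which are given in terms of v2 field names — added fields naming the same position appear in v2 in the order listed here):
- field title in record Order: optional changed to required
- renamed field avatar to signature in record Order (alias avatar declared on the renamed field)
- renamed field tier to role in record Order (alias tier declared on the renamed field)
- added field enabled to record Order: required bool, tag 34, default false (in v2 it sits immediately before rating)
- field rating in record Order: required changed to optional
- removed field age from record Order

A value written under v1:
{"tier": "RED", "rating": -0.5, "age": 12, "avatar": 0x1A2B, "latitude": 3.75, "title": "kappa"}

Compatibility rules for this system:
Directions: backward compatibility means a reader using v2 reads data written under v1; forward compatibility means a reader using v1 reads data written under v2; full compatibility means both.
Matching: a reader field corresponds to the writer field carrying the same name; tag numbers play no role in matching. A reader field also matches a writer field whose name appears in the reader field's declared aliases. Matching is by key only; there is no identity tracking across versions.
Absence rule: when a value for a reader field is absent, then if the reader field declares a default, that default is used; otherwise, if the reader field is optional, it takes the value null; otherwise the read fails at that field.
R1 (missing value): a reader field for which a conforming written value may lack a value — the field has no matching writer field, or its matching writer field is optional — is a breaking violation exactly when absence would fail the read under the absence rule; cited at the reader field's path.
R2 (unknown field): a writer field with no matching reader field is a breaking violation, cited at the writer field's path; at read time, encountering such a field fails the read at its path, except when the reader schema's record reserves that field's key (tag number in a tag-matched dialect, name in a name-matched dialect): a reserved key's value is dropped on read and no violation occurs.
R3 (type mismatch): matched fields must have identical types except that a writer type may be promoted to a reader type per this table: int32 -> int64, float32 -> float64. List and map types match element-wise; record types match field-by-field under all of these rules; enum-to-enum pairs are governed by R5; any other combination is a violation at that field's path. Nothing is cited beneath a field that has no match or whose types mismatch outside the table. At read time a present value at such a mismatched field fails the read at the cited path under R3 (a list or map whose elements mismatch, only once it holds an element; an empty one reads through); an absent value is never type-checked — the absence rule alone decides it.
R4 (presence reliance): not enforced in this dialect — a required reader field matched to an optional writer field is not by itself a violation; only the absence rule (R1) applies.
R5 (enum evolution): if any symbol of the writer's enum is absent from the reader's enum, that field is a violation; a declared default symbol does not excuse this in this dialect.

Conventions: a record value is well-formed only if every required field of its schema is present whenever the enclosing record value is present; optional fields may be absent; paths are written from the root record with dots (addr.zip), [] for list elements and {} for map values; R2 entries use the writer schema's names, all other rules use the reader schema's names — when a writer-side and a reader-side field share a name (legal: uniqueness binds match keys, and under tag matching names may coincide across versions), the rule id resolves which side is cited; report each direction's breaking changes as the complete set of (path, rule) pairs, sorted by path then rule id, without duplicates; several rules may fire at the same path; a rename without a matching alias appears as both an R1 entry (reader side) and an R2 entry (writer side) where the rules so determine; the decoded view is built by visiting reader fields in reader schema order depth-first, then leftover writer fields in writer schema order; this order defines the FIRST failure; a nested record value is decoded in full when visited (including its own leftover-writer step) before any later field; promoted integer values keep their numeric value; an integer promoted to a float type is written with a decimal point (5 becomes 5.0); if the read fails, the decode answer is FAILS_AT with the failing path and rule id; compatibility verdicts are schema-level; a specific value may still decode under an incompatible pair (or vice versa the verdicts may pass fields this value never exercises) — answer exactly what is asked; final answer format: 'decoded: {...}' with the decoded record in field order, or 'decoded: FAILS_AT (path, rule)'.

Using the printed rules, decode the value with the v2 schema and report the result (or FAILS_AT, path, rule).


each type pair in Order: writer, then reader
decode (reader v2):
  role := "RED" (from writer tier)
  enabled := false (no value, default fills)
  rating := -0.5
  signature := 0x1A2B (from writer avatar)
  latitude := 3.75
  title := "kappa"
  read fails at age under R2 (unknown field)
  => FAILS_AT (age, R2)
checking off the Order differences that do not matter here:
  field title in record Order: optional changed to required -> matters for Order compatibility verdicts, not for this value's decode
  renamed field avatar to signature in record Order (alias avatar declared on the renamed field) -> matters for Order compatibility verdicts, not for this value's decode
  renamed field tier to role in record Order (alias tier declared on the renamed field) -> matters for Order compatibility verdicts, not for this value's decode
  added field enabled to record Order: required bool, tag 34, default false (in v2 it sits immediately before rating) -> matters for Order compatibility verdicts, not for this value's decode
  field rating in record Order: required changed to optional -> matters for Order compatibility verdicts, not for this value's decode

decoded: FAILS_AT (age, R2)


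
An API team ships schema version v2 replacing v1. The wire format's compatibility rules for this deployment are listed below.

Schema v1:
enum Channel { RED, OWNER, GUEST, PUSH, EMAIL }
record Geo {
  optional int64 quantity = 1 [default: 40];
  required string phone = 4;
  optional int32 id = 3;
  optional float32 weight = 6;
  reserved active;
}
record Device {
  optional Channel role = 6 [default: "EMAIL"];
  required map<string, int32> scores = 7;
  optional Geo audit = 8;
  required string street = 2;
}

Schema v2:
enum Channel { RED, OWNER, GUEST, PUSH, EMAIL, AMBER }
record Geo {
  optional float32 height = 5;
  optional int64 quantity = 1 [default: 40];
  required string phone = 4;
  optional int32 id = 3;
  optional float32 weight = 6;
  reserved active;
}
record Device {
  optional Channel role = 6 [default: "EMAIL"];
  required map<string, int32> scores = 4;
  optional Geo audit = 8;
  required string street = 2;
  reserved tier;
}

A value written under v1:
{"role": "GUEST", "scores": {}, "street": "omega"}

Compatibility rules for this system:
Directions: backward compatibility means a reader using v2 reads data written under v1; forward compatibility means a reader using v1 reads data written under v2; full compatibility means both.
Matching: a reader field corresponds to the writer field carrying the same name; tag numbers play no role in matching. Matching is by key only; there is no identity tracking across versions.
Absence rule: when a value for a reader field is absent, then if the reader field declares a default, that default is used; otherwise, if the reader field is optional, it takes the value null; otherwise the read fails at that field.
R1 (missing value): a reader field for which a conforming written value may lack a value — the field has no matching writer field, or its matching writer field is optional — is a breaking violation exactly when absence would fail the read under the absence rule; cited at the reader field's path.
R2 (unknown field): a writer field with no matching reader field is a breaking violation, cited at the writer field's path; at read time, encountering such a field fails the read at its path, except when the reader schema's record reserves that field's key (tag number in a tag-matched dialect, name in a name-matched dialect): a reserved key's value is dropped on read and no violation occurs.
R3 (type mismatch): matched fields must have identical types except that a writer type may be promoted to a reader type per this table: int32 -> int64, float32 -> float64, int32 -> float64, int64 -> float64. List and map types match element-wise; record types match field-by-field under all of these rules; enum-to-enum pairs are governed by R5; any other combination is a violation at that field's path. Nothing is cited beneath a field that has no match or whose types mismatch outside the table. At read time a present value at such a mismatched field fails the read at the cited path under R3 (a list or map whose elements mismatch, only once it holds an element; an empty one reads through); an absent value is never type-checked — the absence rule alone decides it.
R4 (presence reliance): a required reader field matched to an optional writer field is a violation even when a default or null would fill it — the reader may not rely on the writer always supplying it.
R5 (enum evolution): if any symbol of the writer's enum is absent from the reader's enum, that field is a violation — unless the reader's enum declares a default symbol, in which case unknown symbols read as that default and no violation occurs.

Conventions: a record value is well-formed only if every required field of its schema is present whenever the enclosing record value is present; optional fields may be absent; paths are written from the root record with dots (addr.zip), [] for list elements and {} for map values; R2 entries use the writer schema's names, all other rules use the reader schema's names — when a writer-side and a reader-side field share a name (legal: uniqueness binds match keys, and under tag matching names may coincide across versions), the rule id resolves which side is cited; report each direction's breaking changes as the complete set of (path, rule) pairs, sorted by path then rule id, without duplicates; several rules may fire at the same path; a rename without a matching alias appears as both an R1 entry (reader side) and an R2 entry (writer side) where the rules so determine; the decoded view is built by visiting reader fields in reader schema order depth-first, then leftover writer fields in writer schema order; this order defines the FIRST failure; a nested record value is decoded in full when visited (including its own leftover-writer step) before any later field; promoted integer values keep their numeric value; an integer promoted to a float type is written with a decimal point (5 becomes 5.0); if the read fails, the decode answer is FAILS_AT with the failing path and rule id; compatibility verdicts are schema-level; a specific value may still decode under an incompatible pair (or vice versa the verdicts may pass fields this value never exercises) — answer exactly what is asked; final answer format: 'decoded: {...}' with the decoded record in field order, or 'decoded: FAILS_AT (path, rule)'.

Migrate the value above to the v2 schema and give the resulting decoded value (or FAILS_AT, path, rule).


arrows below run writer -> reader for Device
decode walk for Device under reader schema v2:
  role := "GUEST"
  scores := {}
  audit := null (not supplied -> null)
  street := "omega"
  => decoded: {"role": "GUEST", "scores": {}, "audit": null, "street": "omega"}
the rest of the Device diff is inert for this question:
  added field height to record Geo: optional float32, tag 5 (in v2 it sits immediately before quantity) -> affects the rule determinations only; this particular Device value decodes identically
  enum Channel (field role in record Device): symbol AMBER added -> affects the rule determinations only; this particular Device value decodes identically
  field scores in record Device: tag 7 changed to 4 -> fires no rule on Device under this dialect and leaves the result unchanged

decoded: {"role": "GUEST", "scores": {}, "audit": null, "street": "omega"}


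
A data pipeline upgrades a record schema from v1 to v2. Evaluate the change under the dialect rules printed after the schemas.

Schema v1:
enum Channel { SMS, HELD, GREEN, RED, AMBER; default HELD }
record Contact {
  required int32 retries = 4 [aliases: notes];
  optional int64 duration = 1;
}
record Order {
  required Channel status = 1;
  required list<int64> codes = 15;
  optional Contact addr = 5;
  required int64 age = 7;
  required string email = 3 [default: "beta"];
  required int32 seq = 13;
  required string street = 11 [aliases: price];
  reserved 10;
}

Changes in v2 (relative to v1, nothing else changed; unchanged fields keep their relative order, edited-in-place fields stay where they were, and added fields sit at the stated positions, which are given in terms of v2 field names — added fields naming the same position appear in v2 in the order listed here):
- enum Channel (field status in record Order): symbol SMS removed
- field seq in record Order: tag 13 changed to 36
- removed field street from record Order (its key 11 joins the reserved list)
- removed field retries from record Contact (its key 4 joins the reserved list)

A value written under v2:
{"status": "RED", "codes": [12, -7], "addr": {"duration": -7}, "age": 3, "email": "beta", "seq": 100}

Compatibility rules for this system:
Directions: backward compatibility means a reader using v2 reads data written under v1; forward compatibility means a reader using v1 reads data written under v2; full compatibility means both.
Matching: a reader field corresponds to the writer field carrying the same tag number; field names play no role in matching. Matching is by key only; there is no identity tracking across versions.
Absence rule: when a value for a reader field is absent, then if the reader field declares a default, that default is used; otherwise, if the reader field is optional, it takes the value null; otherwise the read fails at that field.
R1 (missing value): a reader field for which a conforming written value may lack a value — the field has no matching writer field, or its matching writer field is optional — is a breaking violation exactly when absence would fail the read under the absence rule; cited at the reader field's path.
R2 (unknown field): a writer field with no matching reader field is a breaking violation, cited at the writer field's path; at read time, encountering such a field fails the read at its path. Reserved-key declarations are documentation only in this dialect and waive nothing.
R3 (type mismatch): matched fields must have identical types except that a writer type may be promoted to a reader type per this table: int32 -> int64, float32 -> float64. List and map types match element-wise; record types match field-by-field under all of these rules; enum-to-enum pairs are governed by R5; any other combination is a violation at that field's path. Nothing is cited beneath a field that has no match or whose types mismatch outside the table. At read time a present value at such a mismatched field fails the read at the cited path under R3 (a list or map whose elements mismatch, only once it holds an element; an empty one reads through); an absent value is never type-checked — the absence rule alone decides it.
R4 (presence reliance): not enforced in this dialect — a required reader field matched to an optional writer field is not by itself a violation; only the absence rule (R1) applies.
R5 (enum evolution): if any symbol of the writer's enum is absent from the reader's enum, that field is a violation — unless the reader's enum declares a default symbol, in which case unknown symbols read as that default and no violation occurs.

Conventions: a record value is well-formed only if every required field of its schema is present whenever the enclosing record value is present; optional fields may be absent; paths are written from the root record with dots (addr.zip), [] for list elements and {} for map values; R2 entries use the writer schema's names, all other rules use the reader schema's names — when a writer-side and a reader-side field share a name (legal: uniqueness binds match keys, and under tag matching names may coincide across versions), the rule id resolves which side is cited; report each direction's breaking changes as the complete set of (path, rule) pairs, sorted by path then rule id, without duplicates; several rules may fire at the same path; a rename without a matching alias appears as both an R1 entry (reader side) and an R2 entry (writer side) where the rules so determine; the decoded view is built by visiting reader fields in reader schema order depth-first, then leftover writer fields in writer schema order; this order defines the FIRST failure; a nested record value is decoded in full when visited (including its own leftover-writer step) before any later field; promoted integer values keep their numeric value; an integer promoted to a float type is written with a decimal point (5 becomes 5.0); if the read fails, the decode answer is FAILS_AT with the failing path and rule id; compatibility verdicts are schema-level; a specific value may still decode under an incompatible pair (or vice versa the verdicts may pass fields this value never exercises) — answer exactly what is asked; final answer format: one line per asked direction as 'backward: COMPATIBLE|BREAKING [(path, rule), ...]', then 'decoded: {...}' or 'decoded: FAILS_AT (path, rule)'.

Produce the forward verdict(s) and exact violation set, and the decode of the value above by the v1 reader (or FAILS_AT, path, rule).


in Order below, arrows point writer -> reader
checking forward for Order: reader v1 against writer v2:
  writer required, Channel -> Channel: reader status maps from writer status
  writer required, list<int64> -> list<int64>: reader codes maps from writer codes
  writer optional, Contact -> Contact: reader addr maps from writer addr
  writer required, int64 -> int64: reader age maps from writer age
  writer required, string -> string: reader email maps from writer email
  seq: no writer-side match
  street: no writer-side match
  seq (writer side), unknown to reader
  addr.retries: no writer-side match
  writer optional, int64 -> int64: reader addr.duration maps from writer addr.duration
  rule R1 violated at addr.retries
  rule R1 violated at seq
  rule R2 violated at seq
  rule R1 violated at street
  forward on Order therefore BREAKING (4)
decode (reader v1):
  status := "RED"
  codes := [12, -7]
  read fails at addr.retries under R1 (no fill)
  => FAILS_AT (addr.retries, R1)
diffs on Order not affecting the asked answer:
  enum Channel (field status in record Order): symbol SMS removed -> inert for the asked Order verdict: nothing fires

forward: BREAKING [(addr.retries, R1), (seq, R1), (seq, R2), (street, R1)]; decoded: FAILS_AT (addr.retries, R1)


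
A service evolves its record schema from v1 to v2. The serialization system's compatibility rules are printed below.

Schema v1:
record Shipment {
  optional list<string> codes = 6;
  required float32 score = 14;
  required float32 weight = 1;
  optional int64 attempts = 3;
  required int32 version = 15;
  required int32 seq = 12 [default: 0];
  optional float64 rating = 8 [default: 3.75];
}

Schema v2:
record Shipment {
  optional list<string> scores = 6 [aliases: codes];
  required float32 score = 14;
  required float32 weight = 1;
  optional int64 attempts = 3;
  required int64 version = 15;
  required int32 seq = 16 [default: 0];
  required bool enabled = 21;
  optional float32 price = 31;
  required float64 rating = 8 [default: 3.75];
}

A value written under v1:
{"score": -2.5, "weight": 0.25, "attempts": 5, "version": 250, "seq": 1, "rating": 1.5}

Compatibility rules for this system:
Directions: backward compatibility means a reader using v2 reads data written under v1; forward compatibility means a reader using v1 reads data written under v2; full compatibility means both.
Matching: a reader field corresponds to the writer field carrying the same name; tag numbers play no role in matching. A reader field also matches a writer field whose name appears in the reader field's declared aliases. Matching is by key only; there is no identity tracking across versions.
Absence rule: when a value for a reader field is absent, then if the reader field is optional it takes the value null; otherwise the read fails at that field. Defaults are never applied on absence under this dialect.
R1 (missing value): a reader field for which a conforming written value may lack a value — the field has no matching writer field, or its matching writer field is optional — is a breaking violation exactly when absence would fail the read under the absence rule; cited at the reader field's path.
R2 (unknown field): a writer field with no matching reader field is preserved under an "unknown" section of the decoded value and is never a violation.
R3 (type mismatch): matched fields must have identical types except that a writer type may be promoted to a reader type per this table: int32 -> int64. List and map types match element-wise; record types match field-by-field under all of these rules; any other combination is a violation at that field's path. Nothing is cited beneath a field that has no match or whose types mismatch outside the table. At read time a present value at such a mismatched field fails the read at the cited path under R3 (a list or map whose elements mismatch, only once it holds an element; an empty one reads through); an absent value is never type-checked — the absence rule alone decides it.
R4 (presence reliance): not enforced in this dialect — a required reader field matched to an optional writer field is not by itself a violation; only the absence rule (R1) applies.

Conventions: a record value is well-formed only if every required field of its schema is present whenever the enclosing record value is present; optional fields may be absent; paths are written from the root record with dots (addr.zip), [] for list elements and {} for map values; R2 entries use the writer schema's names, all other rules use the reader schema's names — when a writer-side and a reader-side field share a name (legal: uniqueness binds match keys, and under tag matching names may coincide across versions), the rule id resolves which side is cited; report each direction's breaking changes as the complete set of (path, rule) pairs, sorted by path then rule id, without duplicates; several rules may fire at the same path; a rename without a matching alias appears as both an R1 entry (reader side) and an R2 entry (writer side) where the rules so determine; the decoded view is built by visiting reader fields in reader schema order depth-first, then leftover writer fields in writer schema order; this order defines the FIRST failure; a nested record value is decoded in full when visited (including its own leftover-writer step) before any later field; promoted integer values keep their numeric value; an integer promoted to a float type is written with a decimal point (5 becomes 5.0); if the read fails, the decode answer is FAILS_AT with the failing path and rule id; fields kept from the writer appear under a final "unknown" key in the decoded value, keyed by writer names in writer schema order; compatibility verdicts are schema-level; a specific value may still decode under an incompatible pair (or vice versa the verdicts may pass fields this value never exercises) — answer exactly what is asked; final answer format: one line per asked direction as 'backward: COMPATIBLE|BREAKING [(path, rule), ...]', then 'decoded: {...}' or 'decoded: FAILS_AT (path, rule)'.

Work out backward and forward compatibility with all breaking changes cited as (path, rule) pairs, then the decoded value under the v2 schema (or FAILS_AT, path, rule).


backward: BREAKING [(enabled, R1), (rating, R1)]; forward: BREAKING [(version, R3)]; decoded: FAILS_AT (enabled, R1)

each type pair in Shipment: writer, then reader
backward pass over Shipment, reader schema v2, writer schema v1:
  writer optional, list<string> -> list<string>: reader scores maps from writer codes
  writer required, float32 -> float32: reader score maps from writer score
  writer required, float32 -> float32: reader weight maps from writer weight
  writer optional, int64 -> int64: reader attempts maps from writer attempts
  writer required, int32 -> int64: reader version maps from writer version
  writer required, int32 -> int32: reader seq maps from writer seq
  enabled: no writer-side match
  price: no writer-side match
  writer optional, float64 -> float64: reader rating maps from writer rating
  rule R1 violated at enabled
  rule R1 violated at rating
  backward on Shipment therefore BREAKING (2)
forward pass over Shipment, reader schema v1, writer schema v2:
  codes: no writer-side match
  writer required, float32 -> float32: reader score maps from writer score
  writer required, float32 -> float32: reader weight maps from writer weight
  writer optional, int64 -> int64: reader attempts maps from writer attempts
  writer required, int64 -> int32: reader version maps from writer version
  writer required, int32 -> int32: reader seq maps from writer seq
  writer required, float64 -> float64: reader rating maps from writer rating
  scores (writer side), unknown to reader
  enabled (writer side), unknown to reader
  price (writer side), unknown to reader
  rule R3 violated at version
  forward on Shipment therefore BREAKING (1)
decode (reader v2):
  scores := null (not supplied -> null)
  score := -2.5
  weight := 0.25
  attempts := 5
  version := 250 (int32 -> int64)
  seq := 1
  read fails at enabled under R1 (no fill)
  => FAILS_AT (enabled, R1)


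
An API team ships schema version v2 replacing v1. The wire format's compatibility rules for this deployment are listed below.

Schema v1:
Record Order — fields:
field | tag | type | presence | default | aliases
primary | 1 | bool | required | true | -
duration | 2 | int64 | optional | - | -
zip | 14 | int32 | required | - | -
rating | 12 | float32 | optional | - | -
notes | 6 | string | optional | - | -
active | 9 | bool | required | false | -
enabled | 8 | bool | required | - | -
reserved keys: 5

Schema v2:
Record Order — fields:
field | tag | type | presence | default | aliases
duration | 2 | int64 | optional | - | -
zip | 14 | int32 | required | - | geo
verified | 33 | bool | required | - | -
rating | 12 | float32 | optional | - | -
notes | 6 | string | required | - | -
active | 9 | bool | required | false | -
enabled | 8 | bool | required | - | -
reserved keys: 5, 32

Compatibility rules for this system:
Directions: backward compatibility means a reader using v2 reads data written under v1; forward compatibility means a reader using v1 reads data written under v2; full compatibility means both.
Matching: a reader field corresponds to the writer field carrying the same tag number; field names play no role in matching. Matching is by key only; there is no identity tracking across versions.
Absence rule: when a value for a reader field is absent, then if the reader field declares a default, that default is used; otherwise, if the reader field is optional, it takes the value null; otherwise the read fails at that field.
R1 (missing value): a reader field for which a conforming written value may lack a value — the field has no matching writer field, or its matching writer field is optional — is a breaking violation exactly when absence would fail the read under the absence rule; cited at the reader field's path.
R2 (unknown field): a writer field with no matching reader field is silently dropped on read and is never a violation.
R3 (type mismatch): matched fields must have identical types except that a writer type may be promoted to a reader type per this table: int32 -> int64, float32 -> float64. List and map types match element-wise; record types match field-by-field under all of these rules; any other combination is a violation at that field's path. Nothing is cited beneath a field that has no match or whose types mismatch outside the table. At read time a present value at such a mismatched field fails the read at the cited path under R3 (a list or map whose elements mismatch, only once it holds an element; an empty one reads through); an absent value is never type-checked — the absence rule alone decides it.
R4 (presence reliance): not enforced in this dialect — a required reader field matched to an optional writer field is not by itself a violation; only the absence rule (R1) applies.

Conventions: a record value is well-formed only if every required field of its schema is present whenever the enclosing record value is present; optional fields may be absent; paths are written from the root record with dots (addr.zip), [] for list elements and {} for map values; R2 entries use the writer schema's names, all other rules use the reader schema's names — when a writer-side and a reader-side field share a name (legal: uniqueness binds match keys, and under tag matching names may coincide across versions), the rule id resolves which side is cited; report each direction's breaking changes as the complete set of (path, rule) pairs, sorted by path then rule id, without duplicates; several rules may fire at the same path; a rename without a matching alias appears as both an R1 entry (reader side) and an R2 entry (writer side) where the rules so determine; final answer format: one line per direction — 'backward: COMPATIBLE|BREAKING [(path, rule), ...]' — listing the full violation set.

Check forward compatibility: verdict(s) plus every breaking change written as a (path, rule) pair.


forward: COMPATIBLE []

arrows below run writer -> reader for Order
forward for Order (reader v1, writer v2):
  primary: no writer match
  duration: int64 -> int64, writer optional; from duration
  zip: int32 -> int32, writer required; from zip
  rating: float32 -> float32, writer optional; from rating
  notes: string -> string, writer required; from notes
  active: bool -> bool, writer required; from active
  enabled: bool -> bool, writer required; from enabled
  writer verified: unknown to reader
  => forward verdict for Order: COMPATIBLE, no violations
the rest of the Order diff is inert for this question:
  removed field primary from record Order -> fires no rule on Order, leaving the asked answer as it is
  added field verified to record Order: required bool, tag 33 (in v2 it sits immediately before rating) -> fires only in the backward direction of Order, which is not asked here
  field notes in record Order: optional changed to required -> fires only in the backward direction of Order, which is not asked here


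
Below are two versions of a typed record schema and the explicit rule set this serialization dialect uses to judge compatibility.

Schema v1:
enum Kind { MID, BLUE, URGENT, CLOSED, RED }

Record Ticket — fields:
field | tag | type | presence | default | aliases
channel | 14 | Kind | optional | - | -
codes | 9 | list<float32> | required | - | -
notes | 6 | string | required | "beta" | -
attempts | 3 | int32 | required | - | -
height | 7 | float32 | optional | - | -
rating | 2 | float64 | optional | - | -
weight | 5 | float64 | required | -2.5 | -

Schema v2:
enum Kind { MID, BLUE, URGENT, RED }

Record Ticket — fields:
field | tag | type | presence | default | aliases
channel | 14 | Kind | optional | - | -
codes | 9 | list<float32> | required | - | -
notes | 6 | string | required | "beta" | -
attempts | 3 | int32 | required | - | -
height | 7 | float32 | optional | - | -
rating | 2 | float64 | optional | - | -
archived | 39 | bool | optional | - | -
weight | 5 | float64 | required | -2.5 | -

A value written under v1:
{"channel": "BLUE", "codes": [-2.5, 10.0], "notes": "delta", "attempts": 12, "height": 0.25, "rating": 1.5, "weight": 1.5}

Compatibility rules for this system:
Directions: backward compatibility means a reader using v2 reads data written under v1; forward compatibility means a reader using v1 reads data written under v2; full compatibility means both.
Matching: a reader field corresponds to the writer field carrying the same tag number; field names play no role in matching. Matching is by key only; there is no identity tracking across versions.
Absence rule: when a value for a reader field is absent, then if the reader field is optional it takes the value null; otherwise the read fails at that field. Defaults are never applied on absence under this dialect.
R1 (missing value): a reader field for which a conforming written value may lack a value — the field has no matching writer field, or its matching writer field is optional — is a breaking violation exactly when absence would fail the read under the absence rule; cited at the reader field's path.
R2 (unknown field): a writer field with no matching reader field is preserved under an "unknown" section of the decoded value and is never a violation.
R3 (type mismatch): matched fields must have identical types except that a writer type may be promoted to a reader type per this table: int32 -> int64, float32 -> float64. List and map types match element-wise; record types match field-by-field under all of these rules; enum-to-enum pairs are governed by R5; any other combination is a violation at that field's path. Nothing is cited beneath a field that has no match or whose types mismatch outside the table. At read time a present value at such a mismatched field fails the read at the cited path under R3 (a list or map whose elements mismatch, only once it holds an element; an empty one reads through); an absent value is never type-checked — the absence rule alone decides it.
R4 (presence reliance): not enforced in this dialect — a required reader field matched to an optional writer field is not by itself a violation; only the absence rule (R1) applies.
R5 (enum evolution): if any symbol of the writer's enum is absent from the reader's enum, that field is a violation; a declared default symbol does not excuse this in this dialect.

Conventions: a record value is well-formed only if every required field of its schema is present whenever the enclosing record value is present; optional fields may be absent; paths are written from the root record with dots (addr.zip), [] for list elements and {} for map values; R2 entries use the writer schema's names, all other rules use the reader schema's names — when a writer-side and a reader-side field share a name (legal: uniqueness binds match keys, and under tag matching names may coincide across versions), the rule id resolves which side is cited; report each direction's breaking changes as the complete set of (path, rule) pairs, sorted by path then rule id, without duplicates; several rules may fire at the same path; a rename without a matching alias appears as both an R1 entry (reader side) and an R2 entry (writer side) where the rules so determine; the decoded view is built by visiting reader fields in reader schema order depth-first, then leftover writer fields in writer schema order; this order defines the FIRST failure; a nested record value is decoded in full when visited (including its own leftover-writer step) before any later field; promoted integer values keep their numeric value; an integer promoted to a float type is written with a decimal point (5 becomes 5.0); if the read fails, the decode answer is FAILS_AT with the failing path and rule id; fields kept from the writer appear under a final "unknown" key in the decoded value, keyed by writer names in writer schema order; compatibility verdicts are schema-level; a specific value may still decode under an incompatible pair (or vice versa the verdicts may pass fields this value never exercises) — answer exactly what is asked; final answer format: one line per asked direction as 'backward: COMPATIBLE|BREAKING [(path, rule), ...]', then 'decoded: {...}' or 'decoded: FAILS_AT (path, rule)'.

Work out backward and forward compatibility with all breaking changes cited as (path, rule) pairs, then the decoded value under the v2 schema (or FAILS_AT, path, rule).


arrows below run writer -> reader for Ticket
checking backward for Ticket: reader v2 against writer v1:
  channel: Kind -> Kind, writer optional; from channel
  codes: list<float32> -> list<float32>, writer required; from codes
  notes: string -> string, writer required; from notes
  attempts: int32 -> int32, writer required; from attempts
  height: float32 -> float32, writer optional; from height
  rating: float64 -> float64, writer optional; from rating
  archived: no writer match
  weight: float64 -> float64, writer required; from weight
  R5 fires at channel
  => backward: BREAKING (1)
checking forward for Ticket: reader v1 against writer v2:
  channel: Kind -> Kind, writer optional; from channel
  codes: list<float32> -> list<float32>, writer required; from codes
  notes: string -> string, writer required; from notes
  attempts: int32 -> int32, writer required; from attempts
  height: float32 -> float32, writer optional; from height
  rating: float64 -> float64, writer optional; from rating
  weight: float64 -> float64, writer required; from weight
  writer field archived has no reader counterpart
  => no violations; forward on Ticket: COMPATIBLE
decode (reader v2):
  channel := "BLUE"
  codes := [-2.5, 10.0]
  notes := "delta"
  attempts := 12
  height := 0.25
  rating := 1.5
  archived := null (not supplied -> null)
  weight := 1.5
  => decoded: {"channel": "BLUE", "codes": [-2.5, 10.0], "notes": "delta", "attempts": 12, "height": 0.25, "rating": 1.5, "archived": null, "weight": 1.5}

backward: BREAKING [(channel, R5)]; forward: COMPATIBLE []; decoded: {"channel": "BLUE", "codes": [-2.5, 10.0], "notes": "delta", "attempts": 12, "height": 0.25, "rating": 1.5, "archived": null, "weight": 1.5}
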